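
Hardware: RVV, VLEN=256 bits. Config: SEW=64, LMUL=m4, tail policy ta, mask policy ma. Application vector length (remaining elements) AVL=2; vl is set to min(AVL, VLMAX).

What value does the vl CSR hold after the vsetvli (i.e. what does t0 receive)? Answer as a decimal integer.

VLMAX = (256 × 4) / 64 = 16 lanes
vl = min(AVL, VLMAX) = min(2, 16) = 2

vl = 2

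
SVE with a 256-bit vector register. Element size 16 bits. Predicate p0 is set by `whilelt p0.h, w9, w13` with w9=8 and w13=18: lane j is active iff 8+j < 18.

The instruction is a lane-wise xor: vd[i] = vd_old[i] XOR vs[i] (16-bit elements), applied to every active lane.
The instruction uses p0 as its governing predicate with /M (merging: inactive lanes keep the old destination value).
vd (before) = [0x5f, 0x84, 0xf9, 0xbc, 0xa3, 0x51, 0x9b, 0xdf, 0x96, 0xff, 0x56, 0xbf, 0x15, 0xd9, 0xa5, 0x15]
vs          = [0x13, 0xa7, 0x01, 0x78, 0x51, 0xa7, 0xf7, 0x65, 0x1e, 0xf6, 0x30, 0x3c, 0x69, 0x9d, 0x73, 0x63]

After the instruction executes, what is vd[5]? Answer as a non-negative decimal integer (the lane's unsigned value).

register lanes = 256/16 = 16
whilelt: lane j active iff 8+j < 18 → j < 10 → 10 active
lane  0: xor(0x5f,0x13) ⇒ 0x4c
lane  1: xor(0x84,0xa7) ⇒ 0x23
lane  2: xor(0xf9,0x01) ⇒ 0xf8
lane  3: xor(0xbc,0x78) ⇒ 0xc4
lane  4: xor(0xa3,0x51) ⇒ 0xf2
lane  5: xor(0x51,0xa7) ⇒ 0xf6
lane  6: xor(0x9b,0xf7) ⇒ 0x6c
lane  7: xor(0xdf,0x65) ⇒ 0xba
lane  8: xor(0x96,0x1e) ⇒ 0x88
lane  9: xor(0xff,0xf6) ⇒ 0x09
lane 10: tail/keep ⇒ 0x56
lane 11: tail/keep ⇒ 0xbf
lane 12: tail/keep ⇒ 0x15
lane 13: tail/keep ⇒ 0xd9
lane 14: tail/keep ⇒ 0xa5
lane 15: tail/keep ⇒ 0x15

vd[5] = 246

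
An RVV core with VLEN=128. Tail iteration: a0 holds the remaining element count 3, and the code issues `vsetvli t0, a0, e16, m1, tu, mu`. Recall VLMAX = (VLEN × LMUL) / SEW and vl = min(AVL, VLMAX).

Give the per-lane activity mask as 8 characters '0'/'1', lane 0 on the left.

predicate = 11100000

lanes per group: 128·1/16 = 8
vl ← min(3, 8) = 3
bits (lane 0 leftmost): 11100000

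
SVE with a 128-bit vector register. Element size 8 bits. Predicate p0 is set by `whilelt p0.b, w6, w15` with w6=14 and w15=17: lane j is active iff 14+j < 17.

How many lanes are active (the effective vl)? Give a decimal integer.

vl = 3

128-bit reg / 8-bit elem → 16 lanes
active while 14+j < 17, i.e. j ∈ [0,3) capped at 16 ⇒ 3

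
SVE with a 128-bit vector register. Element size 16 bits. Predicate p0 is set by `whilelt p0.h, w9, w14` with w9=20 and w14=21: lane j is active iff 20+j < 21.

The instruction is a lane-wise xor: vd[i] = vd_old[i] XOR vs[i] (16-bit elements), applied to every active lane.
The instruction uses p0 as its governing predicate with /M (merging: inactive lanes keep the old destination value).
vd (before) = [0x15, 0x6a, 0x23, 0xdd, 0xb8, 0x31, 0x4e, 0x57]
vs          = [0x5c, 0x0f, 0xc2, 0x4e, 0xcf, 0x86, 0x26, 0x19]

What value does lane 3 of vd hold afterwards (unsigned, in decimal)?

vd[3] = 221

lane count: 128 div 16 = 8
active while 20+j < 21, i.e. j ∈ [0,1) capped at 8 ⇒ 1
lane  0: xor(0x15,0x5c) ⇒ 0x49
lane  1: tail/keep ⇒ 0x6a
lane  2: tail/keep ⇒ 0x23
lane  3: tail/keep ⇒ 0xdd
lane  4: tail/keep ⇒ 0xb8
lane  5: tail/keep ⇒ 0x31
lane  6: tail/keep ⇒ 0x4e
lane  7: tail/keep ⇒ 0x57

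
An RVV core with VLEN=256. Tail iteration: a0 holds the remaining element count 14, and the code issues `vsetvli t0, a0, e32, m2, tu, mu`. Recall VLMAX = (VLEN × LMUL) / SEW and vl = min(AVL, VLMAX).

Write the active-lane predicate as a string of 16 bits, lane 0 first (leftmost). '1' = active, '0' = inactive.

predicate = 1111111111111100

lanes per group: 256·2/32 = 16
AVL=14 ≤ VLMAX=16, so vl = 14
bits (lane 0 leftmost): 1111111111111100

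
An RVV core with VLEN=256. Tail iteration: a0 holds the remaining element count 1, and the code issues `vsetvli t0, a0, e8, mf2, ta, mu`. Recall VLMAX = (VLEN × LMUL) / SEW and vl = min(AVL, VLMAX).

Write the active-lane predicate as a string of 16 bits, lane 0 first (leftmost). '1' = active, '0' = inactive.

predicate = 1000000000000000

VLMAX = (256 × 1/2) / 8 = 16 lanes
vl = min(AVL, VLMAX) = min(1, 16) = 1
bits (lane 0 leftmost): 1000000000000000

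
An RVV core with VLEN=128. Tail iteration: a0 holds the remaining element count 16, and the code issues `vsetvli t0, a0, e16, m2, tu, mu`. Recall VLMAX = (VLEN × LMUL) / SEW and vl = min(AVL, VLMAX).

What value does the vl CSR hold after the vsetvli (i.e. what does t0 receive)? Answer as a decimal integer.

vl = 16

VLMAX = (128 × 2) / 16 = 16 lanes
vl ← min(16, 16) = 16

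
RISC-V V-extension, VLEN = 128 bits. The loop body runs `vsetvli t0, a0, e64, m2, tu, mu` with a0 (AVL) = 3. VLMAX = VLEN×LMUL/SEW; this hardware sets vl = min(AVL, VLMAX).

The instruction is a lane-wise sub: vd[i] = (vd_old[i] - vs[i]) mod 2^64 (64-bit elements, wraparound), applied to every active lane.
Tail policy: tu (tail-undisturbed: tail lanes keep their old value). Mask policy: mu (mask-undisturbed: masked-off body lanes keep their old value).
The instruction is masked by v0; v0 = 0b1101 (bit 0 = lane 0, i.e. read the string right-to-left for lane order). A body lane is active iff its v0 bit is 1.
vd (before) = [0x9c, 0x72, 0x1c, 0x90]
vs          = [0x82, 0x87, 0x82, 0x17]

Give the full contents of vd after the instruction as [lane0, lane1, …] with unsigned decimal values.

vd = [26, 114, 18446744073709551514, 144]

lanes per group: 128·2/64 = 4
vl = min(AVL, VLMAX) = min(3, 4) = 3
[0] sub(0x9c,0x82) = 0x1a
[1] mask-off/keep = 0x72
[2] sub(0x1c,0x82) = 0xffffffffffffff9a
[3] tail/keep = 0x90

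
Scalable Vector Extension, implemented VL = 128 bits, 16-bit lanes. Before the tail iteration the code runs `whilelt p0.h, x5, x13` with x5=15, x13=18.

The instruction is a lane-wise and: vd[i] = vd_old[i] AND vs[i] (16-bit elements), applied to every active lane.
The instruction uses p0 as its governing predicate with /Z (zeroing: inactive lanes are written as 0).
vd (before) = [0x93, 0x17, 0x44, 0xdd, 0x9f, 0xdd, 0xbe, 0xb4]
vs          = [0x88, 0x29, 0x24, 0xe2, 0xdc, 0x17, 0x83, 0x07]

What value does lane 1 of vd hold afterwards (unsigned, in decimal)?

vd[1] = 1

register lanes = 128/16 = 8
active while 15+j < 18, i.e. j ∈ [0,3) capped at 8 ⇒ 3
vd[0] and(0x93,0x88) -> 0x80
vd[1] and(0x17,0x29) -> 0x01
vd[2] and(0x44,0x24) -> 0x04
vd[3] tail/zero -> 0x00
vd[4] tail/zero -> 0x00
vd[5] tail/zero -> 0x00
vd[6] tail/zero -> 0x00
vd[7] tail/zero -> 0x00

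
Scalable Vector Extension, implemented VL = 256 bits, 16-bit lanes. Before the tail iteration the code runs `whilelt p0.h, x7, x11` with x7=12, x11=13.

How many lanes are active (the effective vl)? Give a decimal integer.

vl = 1

lane count: 256 div 16 = 16
whilelt: lane j active iff 12+j < 13 → j < 1 → 1 active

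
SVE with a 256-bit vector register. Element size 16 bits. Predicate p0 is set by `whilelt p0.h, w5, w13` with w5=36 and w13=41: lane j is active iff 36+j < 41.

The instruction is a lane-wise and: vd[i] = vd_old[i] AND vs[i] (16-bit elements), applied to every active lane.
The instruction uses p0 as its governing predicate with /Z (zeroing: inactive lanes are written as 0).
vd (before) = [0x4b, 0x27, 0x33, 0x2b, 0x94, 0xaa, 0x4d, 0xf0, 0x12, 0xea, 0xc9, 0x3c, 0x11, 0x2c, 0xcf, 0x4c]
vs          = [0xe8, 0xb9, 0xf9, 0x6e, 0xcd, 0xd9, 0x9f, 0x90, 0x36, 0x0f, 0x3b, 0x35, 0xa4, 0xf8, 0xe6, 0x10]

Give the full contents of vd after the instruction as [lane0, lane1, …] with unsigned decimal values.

register lanes = 256/16 = 16
p0[j] = (36+j < 41); true for j=0..4 → 5 lanes set
[0] and(0x4b,0xe8) = 0x48
[1] and(0x27,0xb9) = 0x21
[2] and(0x33,0xf9) = 0x31
[3] and(0x2b,0x6e) = 0x2a
[4] and(0x94,0xcd) = 0x84
[5] tail/zero = 0x00
[6] tail/zero = 0x00
[7] tail/zero = 0x00
[8] tail/zero = 0x00
[9] tail/zero = 0x00
[10] tail/zero = 0x00
[11] tail/zero = 0x00
[12] tail/zero = 0x00
[13] tail/zero = 0x00
[14] tail/zero = 0x00
[15] tail/zero = 0x00

vd = [72, 33, 49, 42, 132, 0, 0, 0, 0, 0, 0, 0, 0, 0, 0, 0]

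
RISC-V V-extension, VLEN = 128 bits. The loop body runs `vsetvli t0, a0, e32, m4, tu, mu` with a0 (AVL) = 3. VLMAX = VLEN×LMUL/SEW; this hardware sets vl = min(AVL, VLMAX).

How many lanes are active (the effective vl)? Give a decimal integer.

VLMAX = VLEN×LMUL/SEW = 128×4/32 = 16
AVL=3 ≤ VLMAX=16, so vl = 3

vl = 3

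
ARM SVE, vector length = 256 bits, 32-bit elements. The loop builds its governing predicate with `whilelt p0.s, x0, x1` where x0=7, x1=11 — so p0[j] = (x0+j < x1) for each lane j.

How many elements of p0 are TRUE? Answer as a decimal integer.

register lanes = 256/32 = 8
whilelt: lane j active iff 7+j < 11 → j < 4 → 4 active

vl = 4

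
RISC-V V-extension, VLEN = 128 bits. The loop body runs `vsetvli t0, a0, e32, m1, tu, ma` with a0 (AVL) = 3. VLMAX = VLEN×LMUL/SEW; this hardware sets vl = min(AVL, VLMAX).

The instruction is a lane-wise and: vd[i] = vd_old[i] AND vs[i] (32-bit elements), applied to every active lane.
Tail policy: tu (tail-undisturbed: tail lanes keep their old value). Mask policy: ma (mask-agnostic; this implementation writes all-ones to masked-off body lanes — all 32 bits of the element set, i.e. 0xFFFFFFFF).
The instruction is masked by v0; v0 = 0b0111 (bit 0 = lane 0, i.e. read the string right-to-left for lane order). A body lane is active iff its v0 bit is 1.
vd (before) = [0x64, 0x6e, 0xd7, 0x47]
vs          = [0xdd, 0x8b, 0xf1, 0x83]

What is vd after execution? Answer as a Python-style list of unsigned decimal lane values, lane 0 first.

vd = [68, 10, 209, 71]

VLMAX = VLEN×LMUL/SEW = 128×1/32 = 4
AVL=3 ≤ VLMAX=4, so vl = 3
vd[0] and(0x64,0xdd) -> 0x44
vd[1] and(0x6e,0x8b) -> 0x0a
vd[2] and(0xd7,0xf1) -> 0xd1
vd[3] tail/keep -> 0x47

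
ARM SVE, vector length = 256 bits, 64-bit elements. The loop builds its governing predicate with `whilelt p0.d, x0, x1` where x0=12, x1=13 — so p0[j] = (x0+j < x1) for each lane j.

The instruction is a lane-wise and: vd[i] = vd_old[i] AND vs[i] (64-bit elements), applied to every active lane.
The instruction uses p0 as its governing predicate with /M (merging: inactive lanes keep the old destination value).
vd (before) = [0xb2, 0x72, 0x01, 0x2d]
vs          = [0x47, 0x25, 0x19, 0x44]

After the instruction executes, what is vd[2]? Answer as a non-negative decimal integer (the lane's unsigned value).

lane count: 256 div 64 = 4
active while 12+j < 13, i.e. j ∈ [0,1) capped at 4 ⇒ 1
lane  0: and(0xb2,0x47) ⇒ 0x02
lane  1: tail/keep ⇒ 0x72
lane  2: tail/keep ⇒ 0x01
lane  3: tail/keep ⇒ 0x2d

vd[2] = 1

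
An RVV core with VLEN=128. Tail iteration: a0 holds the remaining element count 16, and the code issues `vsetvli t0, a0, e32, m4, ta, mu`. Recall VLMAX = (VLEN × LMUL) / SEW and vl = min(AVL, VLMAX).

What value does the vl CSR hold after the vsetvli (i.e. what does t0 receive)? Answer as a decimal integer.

vl = 16

VLMAX = (128 × 4) / 32 = 16 lanes
AVL=16 ≤ VLMAX=16, so vl = 16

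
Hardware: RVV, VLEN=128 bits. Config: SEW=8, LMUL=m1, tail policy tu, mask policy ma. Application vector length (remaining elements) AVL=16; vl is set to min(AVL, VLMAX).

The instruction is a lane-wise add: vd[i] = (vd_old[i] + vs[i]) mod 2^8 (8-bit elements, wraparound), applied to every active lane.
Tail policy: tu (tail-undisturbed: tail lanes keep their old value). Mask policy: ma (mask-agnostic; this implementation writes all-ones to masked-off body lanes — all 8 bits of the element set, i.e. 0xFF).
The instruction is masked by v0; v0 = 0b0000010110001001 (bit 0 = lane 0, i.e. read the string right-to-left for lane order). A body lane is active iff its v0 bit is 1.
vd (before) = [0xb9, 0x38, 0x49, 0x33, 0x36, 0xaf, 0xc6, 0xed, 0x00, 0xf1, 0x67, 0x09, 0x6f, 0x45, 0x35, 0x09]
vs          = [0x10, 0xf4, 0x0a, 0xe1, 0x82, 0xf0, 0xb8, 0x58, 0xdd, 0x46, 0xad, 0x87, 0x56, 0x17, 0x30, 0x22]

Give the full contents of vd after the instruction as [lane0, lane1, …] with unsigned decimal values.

vd = [201, 255, 255, 20, 255, 255, 255, 69, 221, 255, 20, 255, 255, 255, 255, 255]

lanes per group: 128·1/8 = 16
vl ← min(16, 16) = 16
  i=0: add(0xb9,0x10) → 201
  i=1: mask-off/ones → 255
  i=2: mask-off/ones → 255
  i=3: add(0x33,0xe1) → 20
  i=4: mask-off/ones → 255
  i=5: mask-off/ones → 255
  i=6: mask-off/ones → 255
  i=7: add(0xed,0x58) → 69
  i=8: add(0x00,0xdd) → 221
  i=9: mask-off/ones → 255
  i=10: add(0x67,0xad) → 20
  i=11: mask-off/ones → 255
  i=12: mask-off/ones → 255
  i=13: mask-off/ones → 255
  i=14: mask-off/ones → 255
  i=15: mask-off/ones → 255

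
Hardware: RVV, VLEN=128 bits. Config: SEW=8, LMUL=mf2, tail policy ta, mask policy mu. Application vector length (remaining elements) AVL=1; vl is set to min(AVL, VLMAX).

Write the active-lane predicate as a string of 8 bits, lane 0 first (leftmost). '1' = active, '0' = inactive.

predicate = 10000000

VLMAX = VLEN×LMUL/SEW = 128×1/2/8 = 8
vl = min(AVL, VLMAX) = min(1, 8) = 1
bits (lane 0 leftmost): 10000000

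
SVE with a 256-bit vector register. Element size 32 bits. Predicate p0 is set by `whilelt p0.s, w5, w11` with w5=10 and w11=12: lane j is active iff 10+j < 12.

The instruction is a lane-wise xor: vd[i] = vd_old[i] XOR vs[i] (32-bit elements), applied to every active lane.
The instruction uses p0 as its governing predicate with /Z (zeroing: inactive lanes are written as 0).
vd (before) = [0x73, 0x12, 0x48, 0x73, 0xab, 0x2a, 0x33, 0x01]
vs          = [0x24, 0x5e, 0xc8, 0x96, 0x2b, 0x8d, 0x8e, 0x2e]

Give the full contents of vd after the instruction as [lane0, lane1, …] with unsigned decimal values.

lane count: 256 div 32 = 8
active while 10+j < 12, i.e. j ∈ [0,2) capped at 8 ⇒ 2
lane  0: xor(0x73,0x24) ⇒ 0x57
lane  1: xor(0x12,0x5e) ⇒ 0x4c
lane  2: tail/zero ⇒ 0x00
lane  3: tail/zero ⇒ 0x00
lane  4: tail/zero ⇒ 0x00
lane  5: tail/zero ⇒ 0x00
lane  6: tail/zero ⇒ 0x00
lane  7: tail/zero ⇒ 0x00

vd = [87, 76, 0, 0, 0, 0, 0, 0]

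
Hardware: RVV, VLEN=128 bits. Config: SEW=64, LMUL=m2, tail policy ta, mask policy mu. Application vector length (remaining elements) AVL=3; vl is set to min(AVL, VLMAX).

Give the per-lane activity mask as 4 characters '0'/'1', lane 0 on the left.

predicate = 1110

VLMAX = (128 × 2) / 64 = 4 lanes
vl = min(AVL, VLMAX) = min(3, 4) = 3
bits (lane 0 leftmost): 1110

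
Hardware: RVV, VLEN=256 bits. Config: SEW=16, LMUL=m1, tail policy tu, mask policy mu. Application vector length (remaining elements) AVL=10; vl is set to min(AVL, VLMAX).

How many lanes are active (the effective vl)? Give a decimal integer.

VLMAX = VLEN×LMUL/SEW = 256×1/16 = 16
vl ← min(10, 16) = 10

vl = 10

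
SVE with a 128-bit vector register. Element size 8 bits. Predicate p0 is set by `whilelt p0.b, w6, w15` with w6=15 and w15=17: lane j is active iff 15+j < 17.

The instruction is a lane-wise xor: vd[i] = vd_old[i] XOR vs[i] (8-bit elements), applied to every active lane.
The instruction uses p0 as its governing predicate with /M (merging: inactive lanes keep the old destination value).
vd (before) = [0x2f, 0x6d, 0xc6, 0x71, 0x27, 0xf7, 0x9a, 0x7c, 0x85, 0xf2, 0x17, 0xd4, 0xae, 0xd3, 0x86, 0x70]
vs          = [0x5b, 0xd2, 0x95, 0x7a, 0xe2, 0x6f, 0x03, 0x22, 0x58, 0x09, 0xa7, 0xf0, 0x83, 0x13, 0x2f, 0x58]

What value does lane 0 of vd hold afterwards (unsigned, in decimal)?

vd[0] = 116

register lanes = 128/8 = 16
whilelt: lane j active iff 15+j < 17 → j < 2 → 2 active
vd[0] xor(0x2f,0x5b) -> 0x74
vd[1] xor(0x6d,0xd2) -> 0xbf
vd[2] tail/keep -> 0xc6
vd[3] tail/keep -> 0x71
vd[4] tail/keep -> 0x27
vd[5] tail/keep -> 0xf7
vd[6] tail/keep -> 0x9a
vd[7] tail/keep -> 0x7c
vd[8] tail/keep -> 0x85
vd[9] tail/keep -> 0xf2
vd[10] tail/keep -> 0x17
vd[11] tail/keep -> 0xd4
vd[12] tail/keep -> 0xae
vd[13] tail/keep -> 0xd3
vd[14] tail/keep -> 0x86
vd[15] tail/keep -> 0x70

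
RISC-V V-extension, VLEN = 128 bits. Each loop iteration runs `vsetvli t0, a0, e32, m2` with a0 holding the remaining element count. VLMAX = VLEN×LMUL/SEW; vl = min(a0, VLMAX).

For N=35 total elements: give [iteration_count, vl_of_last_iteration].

[iterations, last_vl] = [5, 3]

lanes per group: 128·2/32 = 8
35 elements at 8/iter → 5 passes, remainder 3 on the last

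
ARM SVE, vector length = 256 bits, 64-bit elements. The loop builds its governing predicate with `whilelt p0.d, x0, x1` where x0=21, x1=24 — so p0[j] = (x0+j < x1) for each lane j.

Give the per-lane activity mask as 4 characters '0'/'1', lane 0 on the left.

register lanes = 256/64 = 4
whilelt: lane j active iff 21+j < 24 → j < 3 → 3 active
bits (lane 0 leftmost): 1110

predicate = 1110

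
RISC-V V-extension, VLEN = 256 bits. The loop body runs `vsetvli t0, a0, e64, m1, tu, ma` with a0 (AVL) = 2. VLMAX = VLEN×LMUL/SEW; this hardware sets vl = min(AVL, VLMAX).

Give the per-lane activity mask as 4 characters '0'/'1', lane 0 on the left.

predicate = 1100

VLMAX = (256 × 1) / 64 = 4 lanes
vl ← min(2, 4) = 2
bits (lane 0 leftmost): 1100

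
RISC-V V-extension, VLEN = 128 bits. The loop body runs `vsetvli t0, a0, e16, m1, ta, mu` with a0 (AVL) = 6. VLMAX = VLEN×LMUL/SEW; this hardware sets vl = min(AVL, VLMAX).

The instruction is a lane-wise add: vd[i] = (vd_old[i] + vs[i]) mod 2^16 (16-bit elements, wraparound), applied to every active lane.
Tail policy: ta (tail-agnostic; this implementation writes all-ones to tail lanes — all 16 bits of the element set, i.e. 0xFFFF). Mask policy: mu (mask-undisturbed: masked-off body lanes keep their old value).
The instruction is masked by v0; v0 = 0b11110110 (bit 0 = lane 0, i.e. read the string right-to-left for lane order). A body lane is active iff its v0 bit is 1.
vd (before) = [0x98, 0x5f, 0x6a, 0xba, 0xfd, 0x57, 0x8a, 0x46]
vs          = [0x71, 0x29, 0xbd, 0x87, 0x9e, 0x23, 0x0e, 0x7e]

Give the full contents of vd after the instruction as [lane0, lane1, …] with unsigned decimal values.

VLMAX = (128 × 1) / 16 = 8 lanes
vl ← min(6, 8) = 6
vd[0] mask-off/keep -> 0x98
vd[1] add(0x5f,0x29) -> 0x88
vd[2] add(0x6a,0xbd) -> 0x127
vd[3] mask-off/keep -> 0xba
vd[4] add(0xfd,0x9e) -> 0x19b
vd[5] add(0x57,0x23) -> 0x7a
vd[6] tail/ones -> 0xffff
vd[7] tail/ones -> 0xffff

vd = [152, 136, 295, 186, 411, 122, 65535, 65535]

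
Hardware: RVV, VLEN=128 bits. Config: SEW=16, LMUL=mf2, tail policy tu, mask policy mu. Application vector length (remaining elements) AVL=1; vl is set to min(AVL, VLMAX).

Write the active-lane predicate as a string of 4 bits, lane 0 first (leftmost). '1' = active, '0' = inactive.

predicate = 1000

lanes per group: 128·1/2/16 = 4
AVL=1 ≤ VLMAX=4, so vl = 1
bits (lane 0 leftmost): 1000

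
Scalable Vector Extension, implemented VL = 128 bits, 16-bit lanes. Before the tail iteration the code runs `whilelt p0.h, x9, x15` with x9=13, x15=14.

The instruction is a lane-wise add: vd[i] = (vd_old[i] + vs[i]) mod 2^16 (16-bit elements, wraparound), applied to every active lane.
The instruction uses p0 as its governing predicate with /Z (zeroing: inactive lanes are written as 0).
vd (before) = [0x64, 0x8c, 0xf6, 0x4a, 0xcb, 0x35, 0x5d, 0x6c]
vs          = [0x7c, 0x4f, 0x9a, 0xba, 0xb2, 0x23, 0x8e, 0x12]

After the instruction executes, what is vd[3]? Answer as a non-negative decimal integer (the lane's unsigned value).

vd[3] = 0

128-bit reg / 16-bit elem → 8 lanes
active while 13+j < 14, i.e. j ∈ [0,1) capped at 8 ⇒ 1
[0] add(0x64,0x7c) = 0xe0
[1] tail/zero = 0x00
[2] tail/zero = 0x00
[3] tail/zero = 0x00
[4] tail/zero = 0x00
[5] tail/zero = 0x00
[6] tail/zero = 0x00
[7] tail/zero = 0x00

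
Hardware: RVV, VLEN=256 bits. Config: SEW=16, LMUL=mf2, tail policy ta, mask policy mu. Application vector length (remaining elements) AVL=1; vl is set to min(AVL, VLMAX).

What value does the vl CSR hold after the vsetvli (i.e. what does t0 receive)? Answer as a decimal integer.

VLMAX = VLEN×LMUL/SEW = 256×1/2/16 = 8
vl = min(AVL, VLMAX) = min(1, 8) = 1

vl = 1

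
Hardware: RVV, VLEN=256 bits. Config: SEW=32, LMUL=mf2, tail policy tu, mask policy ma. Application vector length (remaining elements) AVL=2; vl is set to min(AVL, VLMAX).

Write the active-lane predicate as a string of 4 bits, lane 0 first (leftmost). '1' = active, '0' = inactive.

predicate = 1100

VLMAX = (256 × 1/2) / 32 = 4 lanes
vl = min(AVL, VLMAX) = min(2, 4) = 2
bits (lane 0 leftmost): 1100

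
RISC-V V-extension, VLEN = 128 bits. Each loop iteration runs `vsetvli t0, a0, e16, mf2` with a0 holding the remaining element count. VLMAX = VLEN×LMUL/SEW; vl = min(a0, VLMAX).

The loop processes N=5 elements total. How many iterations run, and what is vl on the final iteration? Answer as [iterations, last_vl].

[iterations, last_vl] = [2, 1]

lanes per group: 128·1/2/16 = 4
N=5: ⌈5/4⌉ = 2 iters; last vl = 5 − 1×4 = 1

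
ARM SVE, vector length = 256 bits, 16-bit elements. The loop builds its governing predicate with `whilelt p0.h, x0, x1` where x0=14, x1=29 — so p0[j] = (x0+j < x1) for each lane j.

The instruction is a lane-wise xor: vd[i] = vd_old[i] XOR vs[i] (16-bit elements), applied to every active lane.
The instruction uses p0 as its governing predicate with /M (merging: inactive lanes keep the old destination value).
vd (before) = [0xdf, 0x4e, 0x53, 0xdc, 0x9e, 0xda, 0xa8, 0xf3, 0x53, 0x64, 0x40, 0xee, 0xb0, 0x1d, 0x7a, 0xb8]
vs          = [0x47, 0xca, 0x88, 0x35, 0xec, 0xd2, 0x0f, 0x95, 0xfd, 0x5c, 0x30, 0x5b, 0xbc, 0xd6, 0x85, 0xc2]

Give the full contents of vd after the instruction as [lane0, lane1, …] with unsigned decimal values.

vd = [152, 132, 219, 233, 114, 8, 167, 102, 174, 56, 112, 181, 12, 203, 255, 184]

256-bit reg / 16-bit elem → 16 lanes
whilelt: lane j active iff 14+j < 29 → j < 15 → 15 active
vd[0] xor(0xdf,0x47) -> 0x98
vd[1] xor(0x4e,0xca) -> 0x84
vd[2] xor(0x53,0x88) -> 0xdb
vd[3] xor(0xdc,0x35) -> 0xe9
vd[4] xor(0x9e,0xec) -> 0x72
vd[5] xor(0xda,0xd2) -> 0x08
vd[6] xor(0xa8,0x0f) -> 0xa7
vd[7] xor(0xf3,0x95) -> 0x66
vd[8] xor(0x53,0xfd) -> 0xae
vd[9] xor(0x64,0x5c) -> 0x38
vd[10] xor(0x40,0x30) -> 0x70
vd[11] xor(0xee,0x5b) -> 0xb5
vd[12] xor(0xb0,0xbc) -> 0x0c
vd[13] xor(0x1d,0xd6) -> 0xcb
vd[14] xor(0x7a,0x85) -> 0xff
vd[15] tail/keep -> 0xb8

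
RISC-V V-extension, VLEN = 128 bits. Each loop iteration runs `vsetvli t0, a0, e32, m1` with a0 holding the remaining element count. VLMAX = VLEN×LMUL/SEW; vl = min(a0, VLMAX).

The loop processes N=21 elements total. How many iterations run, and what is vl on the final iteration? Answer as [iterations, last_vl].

[iterations, last_vl] = [6, 1]

VLMAX = (128 × 1) / 32 = 4 lanes
N=21: ⌈21/4⌉ = 6 iters; last vl = 21 − 5×4 = 1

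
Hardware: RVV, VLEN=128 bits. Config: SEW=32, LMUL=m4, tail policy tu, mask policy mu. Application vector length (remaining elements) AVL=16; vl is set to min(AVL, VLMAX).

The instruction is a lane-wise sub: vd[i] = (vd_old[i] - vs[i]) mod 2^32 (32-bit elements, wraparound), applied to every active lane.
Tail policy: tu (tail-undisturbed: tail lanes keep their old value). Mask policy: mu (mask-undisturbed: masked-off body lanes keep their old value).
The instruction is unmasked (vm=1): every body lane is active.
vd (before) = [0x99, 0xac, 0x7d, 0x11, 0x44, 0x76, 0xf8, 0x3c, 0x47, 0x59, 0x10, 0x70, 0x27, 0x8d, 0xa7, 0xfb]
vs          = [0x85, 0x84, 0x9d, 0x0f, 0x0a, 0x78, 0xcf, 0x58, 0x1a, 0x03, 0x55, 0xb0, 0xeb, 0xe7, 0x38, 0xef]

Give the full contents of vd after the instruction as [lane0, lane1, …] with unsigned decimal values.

vd = [20, 40, 4294967264, 2, 58, 4294967294, 41, 4294967268, 45, 86, 4294967227, 4294967232, 4294967100, 4294967206, 111, 12]

VLMAX = (128 × 4) / 32 = 16 lanes
AVL=16 ≤ VLMAX=16, so vl = 16
lane  0: sub(0x99,0x85) ⇒ 0x14
lane  1: sub(0xac,0x84) ⇒ 0x28
lane  2: sub(0x7d,0x9d) ⇒ 0xffffffe0
lane  3: sub(0x11,0x0f) ⇒ 0x02
lane  4: sub(0x44,0x0a) ⇒ 0x3a
lane  5: sub(0x76,0x78) ⇒ 0xfffffffe
lane  6: sub(0xf8,0xcf) ⇒ 0x29
lane  7: sub(0x3c,0x58) ⇒ 0xffffffe4
lane  8: sub(0x47,0x1a) ⇒ 0x2d
lane  9: sub(0x59,0x03) ⇒ 0x56
lane 10: sub(0x10,0x55) ⇒ 0xffffffbb
lane 11: sub(0x70,0xb0) ⇒ 0xffffffc0
lane 12: sub(0x27,0xeb) ⇒ 0xffffff3c
lane 13: sub(0x8d,0xe7) ⇒ 0xffffffa6
lane 14: sub(0xa7,0x38) ⇒ 0x6f
lane 15: sub(0xfb,0xef) ⇒ 0x0c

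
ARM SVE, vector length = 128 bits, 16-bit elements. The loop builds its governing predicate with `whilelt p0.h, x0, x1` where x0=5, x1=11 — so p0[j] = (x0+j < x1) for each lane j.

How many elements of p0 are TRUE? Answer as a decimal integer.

lane count: 128 div 16 = 8
p0[j] = (5+j < 11); true for j=0..5 → 6 lanes set

vl = 6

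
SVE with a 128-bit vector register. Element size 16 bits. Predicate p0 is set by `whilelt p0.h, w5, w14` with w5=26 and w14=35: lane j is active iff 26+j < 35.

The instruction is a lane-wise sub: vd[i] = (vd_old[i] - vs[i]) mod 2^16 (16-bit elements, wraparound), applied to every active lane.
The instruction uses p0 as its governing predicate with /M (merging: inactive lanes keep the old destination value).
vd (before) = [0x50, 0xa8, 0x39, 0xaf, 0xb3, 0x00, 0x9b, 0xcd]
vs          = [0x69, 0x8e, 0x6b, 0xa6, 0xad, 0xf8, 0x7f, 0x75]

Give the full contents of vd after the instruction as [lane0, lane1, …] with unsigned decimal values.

lane count: 128 div 16 = 8
whilelt: lane j active iff 26+j < 35 → j < 9 → 8 active
vd[0] sub(0x50,0x69) -> 0xffe7
vd[1] sub(0xa8,0x8e) -> 0x1a
vd[2] sub(0x39,0x6b) -> 0xffce
vd[3] sub(0xaf,0xa6) -> 0x09
vd[4] sub(0xb3,0xad) -> 0x06
vd[5] sub(0x00,0xf8) -> 0xff08
vd[6] sub(0x9b,0x7f) -> 0x1c
vd[7] sub(0xcd,0x75) -> 0x58

vd = [65511, 26, 65486, 9, 6, 65288, 28, 88]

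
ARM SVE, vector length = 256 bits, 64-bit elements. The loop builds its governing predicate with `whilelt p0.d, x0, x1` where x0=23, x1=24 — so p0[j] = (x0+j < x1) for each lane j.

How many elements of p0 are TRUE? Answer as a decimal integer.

256-bit reg / 64-bit elem → 4 lanes
whilelt: lane j active iff 23+j < 24 → j < 1 → 1 active

vl = 1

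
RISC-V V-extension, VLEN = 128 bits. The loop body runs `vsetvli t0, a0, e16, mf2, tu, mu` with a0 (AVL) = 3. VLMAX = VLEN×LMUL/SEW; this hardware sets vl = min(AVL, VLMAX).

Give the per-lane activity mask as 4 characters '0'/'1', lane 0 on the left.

predicate = 1110

lanes per group: 128·1/2/16 = 4
AVL=3 ≤ VLMAX=4, so vl = 3
bits (lane 0 leftmost): 1110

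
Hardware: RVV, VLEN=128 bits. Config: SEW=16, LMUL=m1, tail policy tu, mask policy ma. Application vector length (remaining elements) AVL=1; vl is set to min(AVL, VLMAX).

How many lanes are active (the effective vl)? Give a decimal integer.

VLMAX = (128 × 1) / 16 = 8 lanes
vl ← min(1, 8) = 1

vl = 1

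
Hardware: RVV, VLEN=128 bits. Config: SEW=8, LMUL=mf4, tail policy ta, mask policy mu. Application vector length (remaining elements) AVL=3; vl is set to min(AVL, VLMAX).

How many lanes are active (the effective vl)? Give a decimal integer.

vl = 3

lanes per group: 128·1/4/8 = 4
vl = min(AVL, VLMAX) = min(3, 4) = 3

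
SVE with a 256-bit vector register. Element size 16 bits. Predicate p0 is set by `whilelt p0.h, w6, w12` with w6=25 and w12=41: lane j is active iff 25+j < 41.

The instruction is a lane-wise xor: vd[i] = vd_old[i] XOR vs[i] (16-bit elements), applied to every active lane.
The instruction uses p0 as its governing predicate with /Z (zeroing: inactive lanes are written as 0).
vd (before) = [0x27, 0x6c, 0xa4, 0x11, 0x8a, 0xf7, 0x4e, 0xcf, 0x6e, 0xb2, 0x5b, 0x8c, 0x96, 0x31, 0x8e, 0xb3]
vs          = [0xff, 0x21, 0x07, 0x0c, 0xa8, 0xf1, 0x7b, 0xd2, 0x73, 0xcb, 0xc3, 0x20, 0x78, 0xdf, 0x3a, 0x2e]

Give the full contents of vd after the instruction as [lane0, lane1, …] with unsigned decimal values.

vd = [216, 77, 163, 29, 34, 6, 53, 29, 29, 121, 152, 172, 238, 238, 180, 157]

256-bit reg / 16-bit elem → 16 lanes
p0[j] = (25+j < 41); true for j=0..15 → 16 lanes set
vd[0] xor(0x27,0xff) -> 0xd8
vd[1] xor(0x6c,0x21) -> 0x4d
vd[2] xor(0xa4,0x07) -> 0xa3
vd[3] xor(0x11,0x0c) -> 0x1d
vd[4] xor(0x8a,0xa8) -> 0x22
vd[5] xor(0xf7,0xf1) -> 0x06
vd[6] xor(0x4e,0x7b) -> 0x35
vd[7] xor(0xcf,0xd2) -> 0x1d
vd[8] xor(0x6e,0x73) -> 0x1d
vd[9] xor(0xb2,0xcb) -> 0x79
vd[10] xor(0x5b,0xc3) -> 0x98
vd[11] xor(0x8c,0x20) -> 0xac
vd[12] xor(0x96,0x78) -> 0xee
vd[13] xor(0x31,0xdf) -> 0xee
vd[14] xor(0x8e,0x3a) -> 0xb4
vd[15] xor(0xb3,0x2e) -> 0x9d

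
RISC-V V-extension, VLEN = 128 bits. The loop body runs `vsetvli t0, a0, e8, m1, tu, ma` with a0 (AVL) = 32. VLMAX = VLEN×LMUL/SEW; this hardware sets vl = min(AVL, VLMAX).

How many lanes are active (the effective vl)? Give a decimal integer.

vl = 16

lanes per group: 128·1/8 = 16
AVL=32 > VLMAX=16, so vl = 16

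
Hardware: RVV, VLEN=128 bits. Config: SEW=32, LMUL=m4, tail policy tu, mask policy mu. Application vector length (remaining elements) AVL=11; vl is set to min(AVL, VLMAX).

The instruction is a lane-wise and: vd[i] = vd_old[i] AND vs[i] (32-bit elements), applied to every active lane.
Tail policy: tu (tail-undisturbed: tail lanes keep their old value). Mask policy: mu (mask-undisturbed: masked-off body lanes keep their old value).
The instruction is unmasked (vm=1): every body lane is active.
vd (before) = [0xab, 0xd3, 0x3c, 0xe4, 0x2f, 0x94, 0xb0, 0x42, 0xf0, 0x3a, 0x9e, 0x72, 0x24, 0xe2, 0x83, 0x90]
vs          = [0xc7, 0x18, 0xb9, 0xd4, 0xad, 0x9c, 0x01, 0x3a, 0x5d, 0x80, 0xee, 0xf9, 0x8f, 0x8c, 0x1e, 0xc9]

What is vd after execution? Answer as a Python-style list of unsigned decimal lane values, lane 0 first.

vd = [131, 16, 56, 196, 45, 148, 0, 2, 80, 0, 142, 114, 36, 226, 131, 144]

VLMAX = (128 × 4) / 32 = 16 lanes
AVL=11 ≤ VLMAX=16, so vl = 11
lane  0: and(0xab,0xc7) ⇒ 0x83
lane  1: and(0xd3,0x18) ⇒ 0x10
lane  2: and(0x3c,0xb9) ⇒ 0x38
lane  3: and(0xe4,0xd4) ⇒ 0xc4
lane  4: and(0x2f,0xad) ⇒ 0x2d
lane  5: and(0x94,0x9c) ⇒ 0x94
lane  6: and(0xb0,0x01) ⇒ 0x00
lane  7: and(0x42,0x3a) ⇒ 0x02
lane  8: and(0xf0,0x5d) ⇒ 0x50
lane  9: and(0x3a,0x80) ⇒ 0x00
lane 10: and(0x9e,0xee) ⇒ 0x8e
lane 11: tail/keep ⇒ 0x72
lane 12: tail/keep ⇒ 0x24
lane 13: tail/keep ⇒ 0xe2
lane 14: tail/keep ⇒ 0x83
lane 15: tail/keep ⇒ 0x90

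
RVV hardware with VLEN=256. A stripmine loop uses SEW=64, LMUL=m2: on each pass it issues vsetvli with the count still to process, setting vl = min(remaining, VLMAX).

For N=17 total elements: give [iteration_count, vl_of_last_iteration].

VLMAX = (256 × 2) / 64 = 8 lanes
iterations = ceil(17/8) = 3; final-pass vl = 1

[iterations, last_vl] = [3, 1]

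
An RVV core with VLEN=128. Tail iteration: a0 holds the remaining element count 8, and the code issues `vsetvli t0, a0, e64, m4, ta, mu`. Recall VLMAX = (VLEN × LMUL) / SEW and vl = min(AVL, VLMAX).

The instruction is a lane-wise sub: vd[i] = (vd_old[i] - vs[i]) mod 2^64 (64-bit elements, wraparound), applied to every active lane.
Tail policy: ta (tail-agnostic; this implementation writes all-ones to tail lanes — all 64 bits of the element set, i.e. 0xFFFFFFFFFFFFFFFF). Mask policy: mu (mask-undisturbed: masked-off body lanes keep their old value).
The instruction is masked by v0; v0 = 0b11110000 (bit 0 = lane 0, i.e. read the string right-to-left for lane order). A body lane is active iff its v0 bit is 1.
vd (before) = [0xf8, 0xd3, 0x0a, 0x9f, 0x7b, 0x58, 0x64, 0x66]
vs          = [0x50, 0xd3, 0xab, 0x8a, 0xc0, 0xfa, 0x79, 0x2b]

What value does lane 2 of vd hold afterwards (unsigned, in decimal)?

VLMAX = (128 × 4) / 64 = 8 lanes
vl = min(AVL, VLMAX) = min(8, 8) = 8
lane  0: mask-off/keep ⇒ 0xf8
lane  1: mask-off/keep ⇒ 0xd3
lane  2: mask-off/keep ⇒ 0x0a
lane  3: mask-off/keep ⇒ 0x9f
lane  4: sub(0x7b,0xc0) ⇒ 0xffffffffffffffbb
lane  5: sub(0x58,0xfa) ⇒ 0xffffffffffffff5e
lane  6: sub(0x64,0x79) ⇒ 0xffffffffffffffeb
lane  7: sub(0x66,0x2b) ⇒ 0x3b

vd[2] = 10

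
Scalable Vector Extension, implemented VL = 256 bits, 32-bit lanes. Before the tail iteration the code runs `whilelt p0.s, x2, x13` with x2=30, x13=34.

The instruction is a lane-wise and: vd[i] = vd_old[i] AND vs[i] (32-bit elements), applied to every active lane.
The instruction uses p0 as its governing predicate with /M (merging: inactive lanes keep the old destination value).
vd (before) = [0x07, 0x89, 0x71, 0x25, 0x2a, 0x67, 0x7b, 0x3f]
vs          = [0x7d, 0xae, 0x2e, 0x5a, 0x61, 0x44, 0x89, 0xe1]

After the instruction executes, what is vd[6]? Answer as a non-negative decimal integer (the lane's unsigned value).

vd[6] = 123

lane count: 256 div 32 = 8
active while 30+j < 34, i.e. j ∈ [0,4) capped at 8 ⇒ 4
lane  0: and(0x07,0x7d) ⇒ 0x05
lane  1: and(0x89,0xae) ⇒ 0x88
lane  2: and(0x71,0x2e) ⇒ 0x20
lane  3: and(0x25,0x5a) ⇒ 0x00
lane  4: tail/keep ⇒ 0x2a
lane  5: tail/keep ⇒ 0x67
lane  6: tail/keep ⇒ 0x7b
lane  7: tail/keep ⇒ 0x3f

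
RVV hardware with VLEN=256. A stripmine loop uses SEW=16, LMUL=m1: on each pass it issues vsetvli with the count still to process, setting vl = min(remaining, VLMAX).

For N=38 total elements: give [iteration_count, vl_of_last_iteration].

[iterations, last_vl] = [3, 6]

VLMAX = (256 × 1) / 16 = 16 lanes
38 elements at 16/iter → 3 passes, remainder 6 on the last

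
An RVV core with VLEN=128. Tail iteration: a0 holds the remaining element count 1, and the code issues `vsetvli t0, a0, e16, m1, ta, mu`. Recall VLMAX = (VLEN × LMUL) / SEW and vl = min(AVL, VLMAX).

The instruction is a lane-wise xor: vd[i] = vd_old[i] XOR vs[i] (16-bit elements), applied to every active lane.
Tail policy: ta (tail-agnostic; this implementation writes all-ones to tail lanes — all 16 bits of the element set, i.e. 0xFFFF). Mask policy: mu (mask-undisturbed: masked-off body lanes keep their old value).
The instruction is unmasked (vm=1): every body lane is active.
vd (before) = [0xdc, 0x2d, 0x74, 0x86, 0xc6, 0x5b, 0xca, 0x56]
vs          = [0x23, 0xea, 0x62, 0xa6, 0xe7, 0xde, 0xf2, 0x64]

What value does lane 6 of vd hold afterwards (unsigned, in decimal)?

vd[6] = 65535

lanes per group: 128·1/16 = 8
AVL=1 ≤ VLMAX=8, so vl = 1
lane  0: xor(0xdc,0x23) ⇒ 0xff
lane  1: tail/ones ⇒ 0xffff
lane  2: tail/ones ⇒ 0xffff
lane  3: tail/ones ⇒ 0xffff
lane  4: tail/ones ⇒ 0xffff
lane  5: tail/ones ⇒ 0xffff
lane  6: tail/ones ⇒ 0xffff
lane  7: tail/ones ⇒ 0xffff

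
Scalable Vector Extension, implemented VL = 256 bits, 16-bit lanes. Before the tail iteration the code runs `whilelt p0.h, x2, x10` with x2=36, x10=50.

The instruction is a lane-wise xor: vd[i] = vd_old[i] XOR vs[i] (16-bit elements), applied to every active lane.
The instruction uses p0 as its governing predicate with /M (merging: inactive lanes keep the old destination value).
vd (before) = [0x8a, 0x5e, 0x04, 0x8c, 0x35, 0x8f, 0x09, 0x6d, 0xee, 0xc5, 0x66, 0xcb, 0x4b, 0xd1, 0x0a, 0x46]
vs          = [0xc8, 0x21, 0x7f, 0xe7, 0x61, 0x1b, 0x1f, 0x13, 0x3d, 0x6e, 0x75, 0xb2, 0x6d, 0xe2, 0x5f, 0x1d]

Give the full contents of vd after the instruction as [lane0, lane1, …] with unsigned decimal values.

lane count: 256 div 16 = 16
p0[j] = (36+j < 50); true for j=0..13 → 14 lanes set
[0] xor(0x8a,0xc8) = 0x42
[1] xor(0x5e,0x21) = 0x7f
[2] xor(0x04,0x7f) = 0x7b
[3] xor(0x8c,0xe7) = 0x6b
[4] xor(0x35,0x61) = 0x54
[5] xor(0x8f,0x1b) = 0x94
[6] xor(0x09,0x1f) = 0x16
[7] xor(0x6d,0x13) = 0x7e
[8] xor(0xee,0x3d) = 0xd3
[9] xor(0xc5,0x6e) = 0xab
[10] xor(0x66,0x75) = 0x13
[11] xor(0xcb,0xb2) = 0x79
[12] xor(0x4b,0x6d) = 0x26
[13] xor(0xd1,0xe2) = 0x33
[14] tail/keep = 0x0a
[15] tail/keep = 0x46

vd = [66, 127, 123, 107, 84, 148, 22, 126, 211, 171, 19, 121, 38, 51, 10, 70]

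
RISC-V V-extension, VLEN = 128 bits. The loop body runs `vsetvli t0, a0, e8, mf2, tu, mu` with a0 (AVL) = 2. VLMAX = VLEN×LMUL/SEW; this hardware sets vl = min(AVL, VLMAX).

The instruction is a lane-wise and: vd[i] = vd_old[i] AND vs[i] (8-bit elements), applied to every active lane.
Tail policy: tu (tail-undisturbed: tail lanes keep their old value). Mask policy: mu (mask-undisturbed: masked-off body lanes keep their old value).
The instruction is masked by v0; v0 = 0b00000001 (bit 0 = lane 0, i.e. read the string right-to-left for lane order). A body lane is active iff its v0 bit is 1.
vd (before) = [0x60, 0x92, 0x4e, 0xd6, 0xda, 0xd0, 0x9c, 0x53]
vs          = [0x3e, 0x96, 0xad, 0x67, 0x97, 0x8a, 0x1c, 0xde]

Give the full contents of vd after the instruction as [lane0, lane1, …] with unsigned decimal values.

lanes per group: 128·1/2/8 = 8
vl = min(AVL, VLMAX) = min(2, 8) = 2
[0] and(0x60,0x3e) = 0x20
[1] mask-off/keep = 0x92
[2] tail/keep = 0x4e
[3] tail/keep = 0xd6
[4] tail/keep = 0xda
[5] tail/keep = 0xd0
[6] tail/keep = 0x9c
[7] tail/keep = 0x53

vd = [32, 146, 78, 214, 218, 208, 156, 83]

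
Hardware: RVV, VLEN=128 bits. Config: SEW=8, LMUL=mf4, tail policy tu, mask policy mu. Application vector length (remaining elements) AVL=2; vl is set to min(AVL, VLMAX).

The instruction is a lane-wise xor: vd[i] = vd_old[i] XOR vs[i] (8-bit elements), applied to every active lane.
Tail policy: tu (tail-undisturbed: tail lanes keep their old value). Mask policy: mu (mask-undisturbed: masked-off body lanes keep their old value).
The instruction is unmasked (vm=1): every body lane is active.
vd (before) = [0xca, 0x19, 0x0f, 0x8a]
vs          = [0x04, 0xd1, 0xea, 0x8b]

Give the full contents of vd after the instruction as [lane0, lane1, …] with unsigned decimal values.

VLMAX = VLEN×LMUL/SEW = 128×1/4/8 = 4
vl = min(AVL, VLMAX) = min(2, 4) = 2
vd[0] xor(0xca,0x04) -> 0xce
vd[1] xor(0x19,0xd1) -> 0xc8
vd[2] tail/keep -> 0x0f
vd[3] tail/keep -> 0x8a

vd = [206, 200, 15, 138]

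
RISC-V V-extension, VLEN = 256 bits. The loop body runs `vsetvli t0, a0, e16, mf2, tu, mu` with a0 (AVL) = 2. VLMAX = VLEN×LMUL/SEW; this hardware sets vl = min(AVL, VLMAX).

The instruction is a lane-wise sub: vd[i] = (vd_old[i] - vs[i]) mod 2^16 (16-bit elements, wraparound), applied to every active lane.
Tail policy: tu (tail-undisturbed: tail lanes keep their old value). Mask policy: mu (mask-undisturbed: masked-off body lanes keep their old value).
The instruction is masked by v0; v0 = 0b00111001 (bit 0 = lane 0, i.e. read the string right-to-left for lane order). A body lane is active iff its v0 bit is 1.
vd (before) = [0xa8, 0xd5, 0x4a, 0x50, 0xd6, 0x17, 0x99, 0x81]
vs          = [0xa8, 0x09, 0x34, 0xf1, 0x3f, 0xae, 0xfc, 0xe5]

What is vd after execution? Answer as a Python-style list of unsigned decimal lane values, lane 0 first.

vd = [0, 213, 74, 80, 214, 23, 153, 129]

lanes per group: 256·1/2/16 = 8
AVL=2 ≤ VLMAX=8, so vl = 2
vd[0] sub(0xa8,0xa8) -> 0x00
vd[1] mask-off/keep -> 0xd5
vd[2] tail/keep -> 0x4a
vd[3] tail/keep -> 0x50
vd[4] tail/keep -> 0xd6
vd[5] tail/keep -> 0x17
vd[6] tail/keep -> 0x99
vd[7] tail/keep -> 0x81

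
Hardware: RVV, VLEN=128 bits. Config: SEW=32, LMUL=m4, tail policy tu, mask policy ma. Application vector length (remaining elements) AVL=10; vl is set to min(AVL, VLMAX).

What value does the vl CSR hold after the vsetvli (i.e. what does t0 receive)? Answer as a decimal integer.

vl = 10

VLMAX = (128 × 4) / 32 = 16 lanes
AVL=10 ≤ VLMAX=16, so vl = 10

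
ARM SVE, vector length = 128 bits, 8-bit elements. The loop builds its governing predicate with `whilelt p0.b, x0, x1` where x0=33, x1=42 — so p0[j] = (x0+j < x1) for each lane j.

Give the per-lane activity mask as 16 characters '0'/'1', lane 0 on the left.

predicate = 1111111110000000

register lanes = 128/8 = 16
active while 33+j < 42, i.e. j ∈ [0,9) capped at 16 ⇒ 9
bits (lane 0 leftmost): 1111111110000000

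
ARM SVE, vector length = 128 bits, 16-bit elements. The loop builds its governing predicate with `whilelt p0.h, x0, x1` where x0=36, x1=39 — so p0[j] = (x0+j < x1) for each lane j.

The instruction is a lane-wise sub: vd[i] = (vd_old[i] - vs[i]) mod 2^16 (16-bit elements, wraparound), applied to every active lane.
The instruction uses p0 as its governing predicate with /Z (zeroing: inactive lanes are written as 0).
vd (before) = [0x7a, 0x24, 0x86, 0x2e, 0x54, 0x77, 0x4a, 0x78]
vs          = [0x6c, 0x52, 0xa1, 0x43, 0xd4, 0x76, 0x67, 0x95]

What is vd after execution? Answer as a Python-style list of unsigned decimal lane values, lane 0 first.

vd = [14, 65490, 65509, 0, 0, 0, 0, 0]

register lanes = 128/16 = 8
whilelt: lane j active iff 36+j < 39 → j < 3 → 3 active
  i=0: sub(0x7a,0x6c) → 14
  i=1: sub(0x24,0x52) → 65490
  i=2: sub(0x86,0xa1) → 65509
  i=3: tail/zero → 0
  i=4: tail/zero → 0
  i=5: tail/zero → 0
  i=6: tail/zero → 0
  i=7: tail/zero → 0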